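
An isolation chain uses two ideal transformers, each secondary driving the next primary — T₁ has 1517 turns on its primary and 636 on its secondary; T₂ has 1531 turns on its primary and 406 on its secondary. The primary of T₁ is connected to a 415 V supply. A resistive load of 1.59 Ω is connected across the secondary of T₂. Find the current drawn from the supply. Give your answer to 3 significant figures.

I_supply ≈ 3.23 A

After T₁: V = 415.00 × 636/1517 = 173.99 V.
After T₂: V = 173.99 × 406/1531 = 46.139 V.
I_load = 46.139/1.59 = 29.018 A, so P_out = 46.139 × 29.018 = 1338.9 W.
All ideal ⇒ P_in = P_out, so I_supply = 1338.9/415 = 3.23 A.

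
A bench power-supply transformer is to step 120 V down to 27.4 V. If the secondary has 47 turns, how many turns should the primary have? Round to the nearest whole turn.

N_p/N_s = V_p/V_s, so N_p = 47 × 120/27.4 = 205.8 ≈ 206 turns.

N_p = 206 turns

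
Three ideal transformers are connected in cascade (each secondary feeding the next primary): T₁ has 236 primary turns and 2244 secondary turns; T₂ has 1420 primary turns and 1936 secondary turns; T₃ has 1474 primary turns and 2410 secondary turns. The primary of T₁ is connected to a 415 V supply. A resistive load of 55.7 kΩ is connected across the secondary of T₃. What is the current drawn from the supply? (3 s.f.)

After T₁: V = 415.00 × 2244/236 = 3946.0 V.
After T₂: V = 3946.0 × 1936/1420 = 5379.9 V.
After T₃: V = 5379.9 × 2410/1474 = 8796.2 V.
I_load = 8796.2/55700 = 0.15792 A, so P_out = 8796.2 × 0.15792 = 1389.1 W.
All ideal ⇒ P_in = P_out, so I_supply = 1389.1/415 = 3.35 A.

I_supply ≈ 3.35 A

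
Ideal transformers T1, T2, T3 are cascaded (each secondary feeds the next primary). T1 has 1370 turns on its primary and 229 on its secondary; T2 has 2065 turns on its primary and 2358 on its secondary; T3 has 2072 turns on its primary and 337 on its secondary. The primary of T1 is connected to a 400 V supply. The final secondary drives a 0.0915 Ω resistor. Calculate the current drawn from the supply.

I_supply ≈ 4.21 A

Secondary of T1: V = 400.00 × 229/1370 = 66.861 V.
Secondary of T2: V = 66.861 × 2358/2065 = 76.348 V.
Secondary of T3: V = 76.348 × 337/2072 = 12.418 V.
I_load = 12.418/0.0915 = 135.71 A, so P_out = 12.418 × 135.71 = 1685.2 W.
All ideal ⇒ P_in = P_out, so I_supply = 1685.2/400 = 4.21 A.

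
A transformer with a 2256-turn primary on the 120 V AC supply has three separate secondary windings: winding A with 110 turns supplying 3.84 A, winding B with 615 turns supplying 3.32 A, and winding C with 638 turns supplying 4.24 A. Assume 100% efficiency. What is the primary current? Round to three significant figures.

I_p ≈ 2.29 A

V_A = 120 × 110/2256 = 5.8511 V; V_B = 120 × 615/2256 = 32.713 V; V_C = 120 × 638/2256 = 33.936 V.
P_out = V_A I_A + V_B I_B + V_C I_C = 5.8511×3.84 + 32.713×3.32 + 33.936×4.24 = 22.468 + 108.61 + 143.89 = 274.96 W.
Ideal ⇒ P_in = P_out, so I_p = P_out/V_p = 274.96/120 = 2.29 A.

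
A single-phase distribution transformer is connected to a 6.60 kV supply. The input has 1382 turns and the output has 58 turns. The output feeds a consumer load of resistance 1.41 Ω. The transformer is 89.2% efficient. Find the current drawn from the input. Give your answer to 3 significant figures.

I_in ≈ 9.24 A

V_out = 6600 × 58/1382 = 276.99 V.
I_out = V_out/R = 276.99/1.41 = 196.45 A.
P_out = V_out I_out = 276.99 × 196.45 = 54414 W.
P_in = P_out/η = 54414/0.892 = 61002 W.
I_in = P_in/V_in = 61002/6600 = 9.24 A.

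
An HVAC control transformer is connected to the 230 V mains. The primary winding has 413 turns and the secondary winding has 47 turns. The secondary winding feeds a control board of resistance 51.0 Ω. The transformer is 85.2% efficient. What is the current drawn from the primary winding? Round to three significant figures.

V_s = 230 × 47/413 = 26.174 V.
I_s = V_s/R = 26.174/51.0 = 0.51322 A.
P_out = V_s I_s = 26.174 × 0.51322 = 13.433 W.
P_in = P_out/η = 13.433/0.852 = 15.767 W.
I_p = P_in/V_p = 15.767/230 = 0.0686 A.

I_p ≈ 0.0686 A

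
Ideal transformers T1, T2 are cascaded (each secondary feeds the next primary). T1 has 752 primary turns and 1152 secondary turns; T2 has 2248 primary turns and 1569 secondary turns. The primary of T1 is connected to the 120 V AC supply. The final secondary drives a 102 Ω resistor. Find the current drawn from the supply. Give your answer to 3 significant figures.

Secondary of T1: V = 120.00 × 1152/752 = 183.83 V.
Secondary of T2: V = 183.83 × 1569/2248 = 128.30 V.
I_load = 128.30/102 = 1.2579 A, so P_out = 128.30 × 1.2579 = 161.39 W.
All ideal ⇒ P_in = P_out, so I_supply = 161.39/120 = 1.34 A.

I_supply ≈ 1.34 A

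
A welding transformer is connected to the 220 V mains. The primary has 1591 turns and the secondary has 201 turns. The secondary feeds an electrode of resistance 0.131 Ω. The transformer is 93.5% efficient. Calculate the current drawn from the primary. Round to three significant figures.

V_s = 220 × 201/1591 = 27.794 V.
I_s = V_s/R = 27.794/0.131 = 212.17 A.
P_out = V_s I_s = 27.794 × 212.17 = 5896.9 W.
P_in = P_out/η = 5896.9/0.935 = 6306.9 W.
I_p = P_in/V_p = 6306.9/220 = 28.7 A.

I_p ≈ 28.7 A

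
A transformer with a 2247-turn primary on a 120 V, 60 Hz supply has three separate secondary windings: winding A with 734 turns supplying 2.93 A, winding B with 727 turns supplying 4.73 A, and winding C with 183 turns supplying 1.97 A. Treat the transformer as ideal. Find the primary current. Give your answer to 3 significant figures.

I_p ≈ 2.65 A

V_A = 120 × 734/2247 = 39.199 V; V_B = 120 × 727/2247 = 38.825 V; V_C = 120 × 183/2247 = 9.7730 V.
P_out = V_A I_A + V_B I_B + V_C I_C = 39.199×2.93 + 38.825×4.73 + 9.7730×1.97 = 114.85 + 183.64 + 19.253 = 317.75 W.
Ideal ⇒ P_in = P_out, so I_p = P_out/V_p = 317.75/120 = 2.65 A.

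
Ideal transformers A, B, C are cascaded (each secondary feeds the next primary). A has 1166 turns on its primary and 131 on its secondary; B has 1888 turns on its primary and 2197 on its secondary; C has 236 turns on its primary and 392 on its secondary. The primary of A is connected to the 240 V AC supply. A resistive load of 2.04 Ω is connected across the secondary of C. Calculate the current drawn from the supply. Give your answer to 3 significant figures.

I_supply ≈ 5.55 A

After A: V = 240.00 × 131/1166 = 26.964 V.
After B: V = 26.964 × 2197/1888 = 31.377 V.
After C: V = 31.377 × 392/236 = 52.118 V.
I_load = 52.118/2.04 = 25.548 A, so P_out = 52.118 × 25.548 = 1331.5 W.
All ideal ⇒ P_in = P_out, so I_supply = 1331.5/240 = 5.55 A.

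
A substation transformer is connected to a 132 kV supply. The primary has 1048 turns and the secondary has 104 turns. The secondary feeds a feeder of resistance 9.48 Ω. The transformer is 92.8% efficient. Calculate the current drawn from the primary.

I_p ≈ 148 A

V_s = 132000 × 104/1048 = 13099 V.
I_s = V_s/R = 13099/9.48 = 1381.8 A.
P_out = V_s I_s = 13099 × 1381.8 = 1.8100×10^7 W.
P_in = P_out/η = 1.8100×10^7/0.928 = 1.9505×10^7 W.
I_p = P_in/V_p = 1.9505×10^7/132000 = 148 A.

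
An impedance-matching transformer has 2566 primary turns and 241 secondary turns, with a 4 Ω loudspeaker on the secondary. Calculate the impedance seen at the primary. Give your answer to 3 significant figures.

Z_p ≈ 453 Ω

Z_p = (N_p/N_s)² × Z_s = (2566/241)² × 4 = 453 Ω.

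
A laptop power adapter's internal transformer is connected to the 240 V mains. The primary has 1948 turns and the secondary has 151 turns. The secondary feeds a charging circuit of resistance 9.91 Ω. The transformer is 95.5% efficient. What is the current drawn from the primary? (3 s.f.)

I_p ≈ 0.152 A

V_s = 240 × 151/1948 = 18.604 V.
I_s = V_s/R = 18.604/9.91 = 1.8773 A.
P_out = V_s I_s = 18.604 × 1.8773 = 34.924 W.
P_in = P_out/η = 34.924/0.955 = 36.570 W.
I_p = P_in/V_p = 36.570/240 = 0.152 A.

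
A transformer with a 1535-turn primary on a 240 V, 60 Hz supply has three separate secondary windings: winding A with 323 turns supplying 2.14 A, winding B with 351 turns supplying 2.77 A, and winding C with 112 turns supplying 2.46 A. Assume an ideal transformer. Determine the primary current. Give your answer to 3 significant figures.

V_A = 240 × 323/1535 = 50.502 V; V_B = 240 × 351/1535 = 54.879 V; V_C = 240 × 112/1535 = 17.511 V.
P_out = V_A I_A + V_B I_B + V_C I_C = 50.502×2.14 + 54.879×2.77 + 17.511×2.46 = 108.07 + 152.02 + 43.078 = 303.17 W.
Ideal ⇒ P_in = P_out, so I_p = P_out/V_p = 303.17/240 = 1.26 A.

I_p ≈ 1.26 A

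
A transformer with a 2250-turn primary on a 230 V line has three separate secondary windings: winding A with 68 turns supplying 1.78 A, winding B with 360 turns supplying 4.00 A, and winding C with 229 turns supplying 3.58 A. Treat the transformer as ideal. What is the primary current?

I_p ≈ 1.06 A

V_A = 230 × 68/2250 = 6.9511 V; V_B = 230 × 360/2250 = 36.800 V; V_C = 230 × 229/2250 = 23.409 V.
P_out = V_A I_A + V_B I_B + V_C I_C = 6.9511×1.78 + 36.800×4.00 + 23.409×3.58 = 12.373 + 147.20 + 83.804 = 243.38 W.
Ideal ⇒ P_in = P_out, so I_p = P_out/V_p = 243.38/230 = 1.06 A.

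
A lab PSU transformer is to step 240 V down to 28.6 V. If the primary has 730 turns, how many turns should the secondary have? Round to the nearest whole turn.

N_s/N_p = V_s/V_p, so N_s = 730 × 28.6/240 = 87.0 ≈ 87 turns.

N_s = 87 turns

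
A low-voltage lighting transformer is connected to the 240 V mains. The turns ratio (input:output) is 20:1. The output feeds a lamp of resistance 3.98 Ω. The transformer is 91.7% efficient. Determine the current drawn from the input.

V_out = 240 × 1/20 = 12.000 V.
I_out = V_out/R = 12.000/3.98 = 3.0151 A.
P_out = V_out I_out = 12.000 × 3.0151 = 36.181 W.
P_in = P_out/η = 36.181/0.917 = 39.456 W.
I_in = P_in/V_in = 39.456/240 = 0.164 A.

I_in ≈ 0.164 A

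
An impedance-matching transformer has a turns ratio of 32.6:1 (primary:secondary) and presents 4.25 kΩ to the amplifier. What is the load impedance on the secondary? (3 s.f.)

Z_s ≈ 4.00 Ω

Z_s = Z_p/(N_p/N_s)² = 4250/32.6² = 4.00 Ω.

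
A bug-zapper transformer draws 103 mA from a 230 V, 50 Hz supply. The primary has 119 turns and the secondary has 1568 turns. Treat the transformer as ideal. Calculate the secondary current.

I_s/I_p = N_p/N_s, so I_s = 0.103 × 119/1568 = 0.00782 A.

I_s ≈ 0.00782 A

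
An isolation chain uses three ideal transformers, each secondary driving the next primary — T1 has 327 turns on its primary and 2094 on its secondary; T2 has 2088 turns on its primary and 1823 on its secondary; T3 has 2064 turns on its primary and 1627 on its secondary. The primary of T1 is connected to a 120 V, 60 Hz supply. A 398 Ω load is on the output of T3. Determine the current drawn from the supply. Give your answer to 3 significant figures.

After T1: V = 120.00 × 2094/327 = 768.44 V.
After T2: V = 768.44 × 1823/2088 = 670.91 V.
After T3: V = 670.91 × 1627/2064 = 528.86 V.
I_load = 528.86/398 = 1.3288 A, so P_out = 528.86 × 1.3288 = 702.76 W.
All ideal ⇒ P_in = P_out, so I_supply = 702.76/120 = 5.86 A.

I_supply ≈ 5.86 A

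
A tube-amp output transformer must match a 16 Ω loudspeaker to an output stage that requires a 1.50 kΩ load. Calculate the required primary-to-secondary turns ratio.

N_p/N_s ≈ 9.68

Z_p/Z_s = (N_p/N_s)², so N_p/N_s = √(1500/16) = √93.8 = 9.68.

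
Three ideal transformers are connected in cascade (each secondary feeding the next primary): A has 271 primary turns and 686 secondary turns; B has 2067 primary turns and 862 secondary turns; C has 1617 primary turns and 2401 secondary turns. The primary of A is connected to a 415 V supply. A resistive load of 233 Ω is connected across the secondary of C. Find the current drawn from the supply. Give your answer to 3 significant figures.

After A: V = 415.00 × 686/271 = 1050.5 V.
After B: V = 1050.5 × 862/2067 = 438.10 V.
After C: V = 438.10 × 2401/1617 = 650.51 V.
I_load = 650.51/233 = 2.7919 A, so P_out = 650.51 × 2.7919 = 1816.1 W.
All ideal ⇒ P_in = P_out, so I_supply = 1816.1/415 = 4.38 A.

I_supply ≈ 4.38 A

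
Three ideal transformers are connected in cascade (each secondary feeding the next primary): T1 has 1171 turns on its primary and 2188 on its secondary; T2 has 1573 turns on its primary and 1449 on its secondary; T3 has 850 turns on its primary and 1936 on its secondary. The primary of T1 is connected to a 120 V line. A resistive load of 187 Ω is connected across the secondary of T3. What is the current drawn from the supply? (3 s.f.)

I_supply ≈ 9.86 A

After T1: V = 120.00 × 2188/1171 = 224.22 V.
After T2: V = 224.22 × 1449/1573 = 206.54 V.
After T3: V = 206.54 × 1936/850 = 470.43 V.
I_load = 470.43/187 = 2.5157 A, so P_out = 470.43 × 2.5157 = 1183.5 W.
All ideal ⇒ P_in = P_out, so I_supply = 1183.5/120 = 9.86 A.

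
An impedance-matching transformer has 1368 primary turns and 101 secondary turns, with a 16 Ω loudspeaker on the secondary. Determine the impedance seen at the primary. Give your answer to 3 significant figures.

Z_p ≈ 2940 Ω

Z_p = (N_p/N_s)² × Z_s = (1368/101)² × 16 = 2940 Ω.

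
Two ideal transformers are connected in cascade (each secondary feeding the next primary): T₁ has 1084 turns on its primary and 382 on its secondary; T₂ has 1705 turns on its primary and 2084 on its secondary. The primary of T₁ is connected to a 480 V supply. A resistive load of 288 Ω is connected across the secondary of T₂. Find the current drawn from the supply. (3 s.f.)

Secondary of T₁: V = 480.00 × 382/1084 = 169.15 V.
Secondary of T₂: V = 169.15 × 2084/1705 = 206.75 V.
I_load = 206.75/288 = 0.71789 A, so P_out = 206.75 × 0.71789 = 148.42 W.
All ideal ⇒ P_in = P_out, so I_supply = 148.42/480 = 0.309 A.

I_supply ≈ 0.309 A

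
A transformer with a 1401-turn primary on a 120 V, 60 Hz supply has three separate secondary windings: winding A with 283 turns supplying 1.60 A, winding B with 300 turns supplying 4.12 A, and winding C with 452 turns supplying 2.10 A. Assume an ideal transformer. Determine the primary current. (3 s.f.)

V_A = 120 × 283/1401 = 24.240 V; V_B = 120 × 300/1401 = 25.696 V; V_C = 120 × 452/1401 = 38.715 V.
P_out = V_A I_A + V_B I_B + V_C I_C = 24.240×1.60 + 25.696×4.12 + 38.715×2.10 = 38.784 + 105.87 + 81.302 = 225.95 W.
Ideal ⇒ P_in = P_out, so I_p = P_out/V_p = 225.95/120 = 1.88 A.

I_p ≈ 1.88 A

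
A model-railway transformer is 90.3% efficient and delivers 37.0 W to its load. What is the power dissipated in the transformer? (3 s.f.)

P_loss ≈ 3.97 W

P_in = P_out/η = 37.0/0.903 = 40.9745 W.
P_loss = P_in − P_out = 40.9745 − 37.0 = 3.97 W.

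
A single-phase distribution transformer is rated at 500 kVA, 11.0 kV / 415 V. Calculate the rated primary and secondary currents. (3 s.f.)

I_p ≈ 45.5 A, I_s ≈ 1200 A

I_p = S/V_p = 500000/11000 = 45.5 A.
I_s = S/V_s = 500000/415 = 1200 A.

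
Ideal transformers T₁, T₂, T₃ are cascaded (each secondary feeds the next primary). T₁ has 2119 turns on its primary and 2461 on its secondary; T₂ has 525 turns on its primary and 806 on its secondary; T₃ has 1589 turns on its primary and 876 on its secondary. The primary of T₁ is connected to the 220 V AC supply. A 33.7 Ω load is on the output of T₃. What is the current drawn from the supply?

Secondary of T₁: V = 220.00 × 2461/2119 = 255.51 V.
Secondary of T₂: V = 255.51 × 806/525 = 392.26 V.
Secondary of T₃: V = 392.26 × 876/1589 = 216.25 V.
I_load = 216.25/33.7 = 6.4170 A, so P_out = 216.25 × 6.4170 = 1387.7 W.
All ideal ⇒ P_in = P_out, so I_supply = 1387.7/220 = 6.31 A.

I_supply ≈ 6.31 A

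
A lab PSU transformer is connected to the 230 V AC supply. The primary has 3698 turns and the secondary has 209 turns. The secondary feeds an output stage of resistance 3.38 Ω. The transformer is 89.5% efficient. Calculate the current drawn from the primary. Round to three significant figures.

I_p ≈ 0.243 A

V_s = 230 × 209/3698 = 12.999 V.
I_s = V_s/R = 12.999/3.38 = 3.8458 A.
P_out = V_s I_s = 12.999 × 3.8458 = 49.992 W.
P_in = P_out/η = 49.992/0.895 = 55.857 W.
I_p = P_in/V_p = 55.857/230 = 0.243 A.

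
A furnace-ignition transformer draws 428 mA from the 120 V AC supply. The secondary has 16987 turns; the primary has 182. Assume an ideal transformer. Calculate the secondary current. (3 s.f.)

I_s ≈ 0.00459 A

I_s/I_p = N_p/N_s, so I_s = 0.428 × 182/16987 = 0.00459 A.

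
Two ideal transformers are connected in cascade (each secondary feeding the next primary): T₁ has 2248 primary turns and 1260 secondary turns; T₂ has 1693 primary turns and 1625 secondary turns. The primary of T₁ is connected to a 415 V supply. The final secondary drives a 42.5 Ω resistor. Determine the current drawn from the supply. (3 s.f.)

Secondary of T₁: V = 415.00 × 1260/2248 = 232.61 V.
Secondary of T₂: V = 232.61 × 1625/1693 = 223.26 V.
I_load = 223.26/42.5 = 5.2533 A, so P_out = 223.26 × 5.2533 = 1172.9 W.
All ideal ⇒ P_in = P_out, so I_supply = 1172.9/415 = 2.83 A.

I_supply ≈ 2.83 A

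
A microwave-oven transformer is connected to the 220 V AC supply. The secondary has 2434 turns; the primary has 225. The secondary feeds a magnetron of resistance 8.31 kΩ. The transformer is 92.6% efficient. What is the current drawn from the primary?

V_s = 220 × 2434/225 = 2379.9 V.
I_s = V_s/R = 2379.9/8310 = 0.28639 A.
P_out = V_s I_s = 2379.9 × 0.28639 = 681.59 W.
P_in = P_out/η = 681.59/0.926 = 736.05 W.
I_p = P_in/V_p = 736.05/220 = 3.35 A.

I_p ≈ 3.35 A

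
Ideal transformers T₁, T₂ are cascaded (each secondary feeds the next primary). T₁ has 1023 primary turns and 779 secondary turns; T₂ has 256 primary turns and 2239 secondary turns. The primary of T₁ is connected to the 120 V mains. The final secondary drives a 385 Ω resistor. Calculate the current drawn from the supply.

After T₁: V = 120.00 × 779/1023 = 91.378 V.
After T₂: V = 91.378 × 2239/256 = 799.20 V.
I_load = 799.20/385 = 2.0759 A, so P_out = 799.20 × 2.0759 = 1659.0 W.
All ideal ⇒ P_in = P_out, so I_supply = 1659.0/120 = 13.8 A.

I_supply ≈ 13.8 A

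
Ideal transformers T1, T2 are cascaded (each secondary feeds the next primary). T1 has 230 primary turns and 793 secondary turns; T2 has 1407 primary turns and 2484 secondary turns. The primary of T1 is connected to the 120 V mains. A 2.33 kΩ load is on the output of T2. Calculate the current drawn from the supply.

After T1: V = 120.00 × 793/230 = 413.74 V.
After T2: V = 413.74 × 2484/1407 = 730.44 V.
I_load = 730.44/2330 = 0.31349 A, so P_out = 730.44 × 0.31349 = 228.99 W.
All ideal ⇒ P_in = P_out, so I_supply = 228.99/120 = 1.91 A.

I_supply ≈ 1.91 A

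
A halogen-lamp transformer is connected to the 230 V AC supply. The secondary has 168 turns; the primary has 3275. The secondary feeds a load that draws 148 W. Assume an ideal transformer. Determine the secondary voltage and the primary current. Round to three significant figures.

V_s = V_p × N_s/N_p = 230 × 168/3275 = 11.798 V.
I_s = P/V_s = 148/11.798 = 12.544 A.
I_p = I_s × N_s/N_p = 12.544 × 168/3275 = 0.643 A.

V_s ≈ 11.8 V, I_p ≈ 0.643 A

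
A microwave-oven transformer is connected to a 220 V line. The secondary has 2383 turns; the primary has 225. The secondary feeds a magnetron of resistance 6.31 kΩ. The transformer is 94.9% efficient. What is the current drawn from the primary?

I_p ≈ 4.12 A

V_s = 220 × 2383/225 = 2330.0 V.
I_s = V_s/R = 2330.0/6310 = 0.36926 A.
P_out = V_s I_s = 2330.0 × 0.36926 = 860.40 W.
P_in = P_out/η = 860.40/0.949 = 906.64 W.
I_p = P_in/V_p = 906.64/220 = 4.12 A.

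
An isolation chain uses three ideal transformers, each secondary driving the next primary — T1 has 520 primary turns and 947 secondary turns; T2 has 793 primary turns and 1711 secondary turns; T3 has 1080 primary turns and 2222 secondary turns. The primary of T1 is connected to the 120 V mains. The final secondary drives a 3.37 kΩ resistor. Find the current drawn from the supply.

After T1: V = 120.00 × 947/520 = 218.54 V.
After T2: V = 218.54 × 1711/793 = 471.52 V.
After T3: V = 471.52 × 2222/1080 = 970.12 V.
I_load = 970.12/3370 = 0.28787 A, so P_out = 970.12 × 0.28787 = 279.27 W.
All ideal ⇒ P_in = P_out, so I_supply = 279.27/120 = 2.33 A.

I_supply ≈ 2.33 A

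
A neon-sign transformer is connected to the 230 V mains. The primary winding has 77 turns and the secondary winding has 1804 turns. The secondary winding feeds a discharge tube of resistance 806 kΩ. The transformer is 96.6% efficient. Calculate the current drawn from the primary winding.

I_p ≈ 0.162 A

V_s = 230 × 1804/77 = 5388.6 V.
I_s = V_s/R = 5388.6/806000 = 0.0066856 A.
P_out = V_s I_s = 5388.6 × 0.0066856 = 36.026 W.
P_in = P_out/η = 36.026/0.966 = 37.294 W.
I_p = P_in/V_p = 37.294/230 = 0.162 A.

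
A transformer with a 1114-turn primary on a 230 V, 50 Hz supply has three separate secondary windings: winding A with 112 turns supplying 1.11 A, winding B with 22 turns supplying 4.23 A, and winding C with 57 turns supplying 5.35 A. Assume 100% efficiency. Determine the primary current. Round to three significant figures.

I_p ≈ 0.469 A

V_A = 230 × 112/1114 = 23.124 V; V_B = 230 × 22/1114 = 4.5422 V; V_C = 230 × 57/1114 = 11.768 V.
P_out = V_A I_A + V_B I_B + V_C I_C = 23.124×1.11 + 4.5422×4.23 + 11.768×5.35 = 25.668 + 19.213 + 62.961 = 107.84 W.
Ideal ⇒ P_in = P_out, so I_p = P_out/V_p = 107.84/230 = 0.469 A.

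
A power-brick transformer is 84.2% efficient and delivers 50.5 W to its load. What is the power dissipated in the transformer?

P_in = P_out/η = 50.5/0.842 = 59.9762 W.
P_loss = P_in − P_out = 59.9762 − 50.5 = 9.48 W.

P_loss ≈ 9.48 W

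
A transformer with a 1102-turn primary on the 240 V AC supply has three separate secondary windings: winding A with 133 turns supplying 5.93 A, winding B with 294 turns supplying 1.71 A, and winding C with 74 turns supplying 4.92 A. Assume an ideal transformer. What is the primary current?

V_A = 240 × 133/1102 = 28.966 V; V_B = 240 × 294/1102 = 64.029 V; V_C = 240 × 74/1102 = 16.116 V.
P_out = V_A I_A + V_B I_B + V_C I_C = 28.966×5.93 + 64.029×1.71 + 16.116×4.92 = 171.77 + 109.49 + 79.291 = 360.55 W.
Ideal ⇒ P_in = P_out, so I_p = P_out/V_p = 360.55/240 = 1.50 A.

I_p ≈ 1.50 A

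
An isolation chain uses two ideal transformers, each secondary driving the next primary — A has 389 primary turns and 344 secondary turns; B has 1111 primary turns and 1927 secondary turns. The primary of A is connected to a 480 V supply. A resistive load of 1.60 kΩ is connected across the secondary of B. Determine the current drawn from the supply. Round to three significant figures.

I_supply ≈ 0.706 A

Secondary of A: V = 480.00 × 344/389 = 424.47 V.
Secondary of B: V = 424.47 × 1927/1111 = 736.24 V.
I_load = 736.24/1600 = 0.46015 A, so P_out = 736.24 × 0.46015 = 338.78 W.
All ideal ⇒ P_in = P_out, so I_supply = 338.78/480 = 0.706 A.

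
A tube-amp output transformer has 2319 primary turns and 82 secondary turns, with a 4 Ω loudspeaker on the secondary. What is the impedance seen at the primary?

Z_p = (N_p/N_s)² × Z_s = (2319/82)² × 4 = 3200 Ω.

Z_p ≈ 3200 Ω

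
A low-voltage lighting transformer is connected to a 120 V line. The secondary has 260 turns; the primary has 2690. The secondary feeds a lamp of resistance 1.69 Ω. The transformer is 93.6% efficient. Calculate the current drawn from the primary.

I_p ≈ 0.709 A

V_s = 120 × 260/2690 = 11.599 V.
I_s = V_s/R = 11.599/1.69 = 6.8630 A.
P_out = V_s I_s = 11.599 × 6.8630 = 79.601 W.
P_in = P_out/η = 79.601/0.936 = 85.044 W.
I_p = P_in/V_p = 85.044/120 = 0.709 A.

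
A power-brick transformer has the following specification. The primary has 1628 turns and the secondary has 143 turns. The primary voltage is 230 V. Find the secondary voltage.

V_s ≈ 20.2 V

V_s/V_p = N_s/N_p, so V_s = 230 × 143/1628 = 20.2 V.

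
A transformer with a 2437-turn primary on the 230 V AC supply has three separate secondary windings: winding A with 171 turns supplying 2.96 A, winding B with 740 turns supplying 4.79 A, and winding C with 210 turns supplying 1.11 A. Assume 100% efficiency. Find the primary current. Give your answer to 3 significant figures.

V_A = 230 × 171/2437 = 16.139 V; V_B = 230 × 740/2437 = 69.840 V; V_C = 230 × 210/2437 = 19.819 V.
P_out = V_A I_A + V_B I_B + V_C I_C = 16.139×2.96 + 69.840×4.79 + 19.819×1.11 = 47.771 + 334.53 + 22.000 = 404.30 W.
Ideal ⇒ P_in = P_out, so I_p = P_out/V_p = 404.30/230 = 1.76 A.

I_p ≈ 1.76 A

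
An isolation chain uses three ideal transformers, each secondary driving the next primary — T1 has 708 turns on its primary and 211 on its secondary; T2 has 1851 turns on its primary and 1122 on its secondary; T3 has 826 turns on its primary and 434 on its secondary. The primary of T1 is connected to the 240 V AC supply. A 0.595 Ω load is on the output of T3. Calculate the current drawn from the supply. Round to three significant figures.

Secondary of T1: V = 240.00 × 211/708 = 71.525 V.
Secondary of T2: V = 71.525 × 1122/1851 = 43.356 V.
Secondary of T3: V = 43.356 × 434/826 = 22.780 V.
I_load = 22.780/0.595 = 38.286 A, so P_out = 22.780 × 38.286 = 872.16 W.
All ideal ⇒ P_in = P_out, so I_supply = 872.16/240 = 3.63 A.

I_supply ≈ 3.63 A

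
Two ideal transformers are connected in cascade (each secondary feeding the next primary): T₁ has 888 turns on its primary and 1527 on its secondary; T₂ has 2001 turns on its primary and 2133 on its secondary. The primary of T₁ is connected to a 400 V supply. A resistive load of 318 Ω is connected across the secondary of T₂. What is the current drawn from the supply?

I_supply ≈ 4.23 A

Secondary of T₁: V = 400.00 × 1527/888 = 687.84 V.
Secondary of T₂: V = 687.84 × 2133/2001 = 733.21 V.
I_load = 733.21/318 = 2.3057 A, so P_out = 733.21 × 2.3057 = 1690.6 W.
All ideal ⇒ P_in = P_out, so I_supply = 1690.6/400 = 4.23 A.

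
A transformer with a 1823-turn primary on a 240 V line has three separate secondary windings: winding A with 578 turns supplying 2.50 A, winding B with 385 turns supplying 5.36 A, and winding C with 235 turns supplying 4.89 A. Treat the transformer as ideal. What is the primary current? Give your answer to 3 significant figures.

V_A = 240 × 578/1823 = 76.094 V; V_B = 240 × 385/1823 = 50.686 V; V_C = 240 × 235/1823 = 30.938 V.
P_out = V_A I_A + V_B I_B + V_C I_C = 76.094×2.50 + 50.686×5.36 + 30.938×4.89 = 190.24 + 271.68 + 151.29 = 613.20 W.
Ideal ⇒ P_in = P_out, so I_p = P_out/V_p = 613.20/240 = 2.55 A.

I_p ≈ 2.55 A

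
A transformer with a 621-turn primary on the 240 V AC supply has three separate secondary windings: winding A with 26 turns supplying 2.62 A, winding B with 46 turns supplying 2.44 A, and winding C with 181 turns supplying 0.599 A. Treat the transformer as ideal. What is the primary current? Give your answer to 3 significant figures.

I_p ≈ 0.465 A

V_A = 240 × 26/621 = 10.048 V; V_B = 240 × 46/621 = 17.778 V; V_C = 240 × 181/621 = 69.952 V.
P_out = V_A I_A + V_B I_B + V_C I_C = 10.048×2.62 + 17.778×2.44 + 69.952×0.599 = 26.327 + 43.378 + 41.901 = 111.61 W.
Ideal ⇒ P_in = P_out, so I_p = P_out/V_p = 111.61/240 = 0.465 A.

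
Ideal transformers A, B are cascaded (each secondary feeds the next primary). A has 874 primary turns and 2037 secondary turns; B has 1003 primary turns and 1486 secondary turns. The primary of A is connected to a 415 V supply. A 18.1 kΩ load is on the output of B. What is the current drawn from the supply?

After A: V = 415.00 × 2037/874 = 967.23 V.
After B: V = 967.23 × 1486/1003 = 1433.0 V.
I_load = 1433.0/18100 = 0.079171 A, so P_out = 1433.0 × 0.079171 = 113.45 W.
All ideal ⇒ P_in = P_out, so I_supply = 113.45/415 = 0.273 A.

I_supply ≈ 0.273 A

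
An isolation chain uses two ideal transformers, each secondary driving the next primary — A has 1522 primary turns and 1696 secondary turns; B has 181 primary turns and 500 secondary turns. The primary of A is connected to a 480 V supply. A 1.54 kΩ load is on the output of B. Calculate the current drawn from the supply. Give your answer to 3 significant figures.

After A: V = 480.00 × 1696/1522 = 534.88 V.
After B: V = 534.88 × 500/181 = 1477.6 V.
I_load = 1477.6/1540 = 0.95945 A, so P_out = 1477.6 × 0.95945 = 1417.6 W.
All ideal ⇒ P_in = P_out, so I_supply = 1417.6/480 = 2.95 A.

I_supply ≈ 2.95 A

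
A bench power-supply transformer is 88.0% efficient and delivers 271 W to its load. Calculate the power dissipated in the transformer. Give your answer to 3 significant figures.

P_in = P_out/η = 271/0.880 = 307.955 W.
P_loss = P_in − P_out = 307.955 − 271 = 37.0 W.

P_loss ≈ 37.0 W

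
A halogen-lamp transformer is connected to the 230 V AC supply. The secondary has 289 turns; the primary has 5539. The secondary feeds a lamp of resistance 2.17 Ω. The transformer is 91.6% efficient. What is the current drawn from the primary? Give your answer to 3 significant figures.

I_p ≈ 0.315 A

V_s = 230 × 289/5539 = 12.000 V.
I_s = V_s/R = 12.000/2.17 = 5.5301 A.
P_out = V_s I_s = 12.000 × 5.5301 = 66.363 W.
P_in = P_out/η = 66.363/0.916 = 72.449 W.
I_p = P_in/V_p = 72.449/230 = 0.315 A.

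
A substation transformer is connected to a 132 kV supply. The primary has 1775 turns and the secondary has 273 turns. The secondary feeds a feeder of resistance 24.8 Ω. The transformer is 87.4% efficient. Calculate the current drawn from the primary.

V_s = 132000 × 273/1775 = 20302 V.
I_s = V_s/R = 20302/24.8 = 818.63 A.
P_out = V_s I_s = 20302 × 818.63 = 1.6620×10^7 W.
P_in = P_out/η = 1.6620×10^7/0.874 = 1.9016×10^7 W.
I_p = P_in/V_p = 1.9016×10^7/132000 = 144 A.

I_p ≈ 144 A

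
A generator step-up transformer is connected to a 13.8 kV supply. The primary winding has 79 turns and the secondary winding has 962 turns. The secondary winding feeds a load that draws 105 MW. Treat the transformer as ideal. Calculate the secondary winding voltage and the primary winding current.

V_s ≈ 168000 V, I_p ≈ 7610 A

V_s = V_p × N_s/N_p = 13800 × 962/79 = 168050 V.
I_s = P/V_s = 1.05×10^8/168050 = 624.83 A.
I_p = I_s × N_s/N_p = 624.83 × 962/79 = 7610 A.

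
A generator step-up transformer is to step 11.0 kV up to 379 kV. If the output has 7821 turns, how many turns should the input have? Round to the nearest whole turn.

N_in = 227 turns

N_in/N_out = V_in/V_out, so N_in = 7821 × 11000/379000 = 227.0 ≈ 227 turns.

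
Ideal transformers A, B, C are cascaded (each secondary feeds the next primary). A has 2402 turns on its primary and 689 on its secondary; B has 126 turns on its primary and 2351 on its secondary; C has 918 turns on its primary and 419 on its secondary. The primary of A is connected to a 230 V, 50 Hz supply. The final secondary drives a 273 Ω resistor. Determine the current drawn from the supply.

I_supply ≈ 5.03 A

Secondary of A: V = 230.00 × 689/2402 = 65.974 V.
Secondary of B: V = 65.974 × 2351/126 = 1231.0 V.
Secondary of C: V = 1231.0 × 419/918 = 561.86 V.
I_load = 561.86/273 = 2.0581 A, so P_out = 561.86 × 2.0581 = 1156.4 W.
All ideal ⇒ P_in = P_out, so I_supply = 1156.4/230 = 5.03 A.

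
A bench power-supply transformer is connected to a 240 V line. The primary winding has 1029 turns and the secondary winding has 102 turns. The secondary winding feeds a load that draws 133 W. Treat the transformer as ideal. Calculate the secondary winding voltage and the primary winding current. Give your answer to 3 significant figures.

V_s ≈ 23.8 V, I_p ≈ 0.554 A

V_s = V_p × N_s/N_p = 240 × 102/1029 = 23.790 V.
I_s = P/V_s = 133/23.790 = 5.5906 A.
I_p = I_s × N_s/N_p = 5.5906 × 102/1029 = 0.554 A.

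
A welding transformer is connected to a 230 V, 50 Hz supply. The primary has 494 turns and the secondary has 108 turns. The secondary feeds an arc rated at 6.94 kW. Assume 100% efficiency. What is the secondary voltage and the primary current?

V_s ≈ 50.3 V, I_p ≈ 30.2 A

V_s = V_p × N_s/N_p = 230 × 108/494 = 50.283 V.
I_s = P/V_s = 6940/50.283 = 138.02 A.
I_p = I_s × N_s/N_p = 138.02 × 108/494 = 30.2 A.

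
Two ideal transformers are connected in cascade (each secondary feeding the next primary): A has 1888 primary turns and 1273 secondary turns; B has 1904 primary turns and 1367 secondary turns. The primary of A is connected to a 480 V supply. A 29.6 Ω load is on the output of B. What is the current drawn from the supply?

I_supply ≈ 3.80 A

After A: V = 480.00 × 1273/1888 = 323.64 V.
After B: V = 323.64 × 1367/1904 = 232.36 V.
I_load = 232.36/29.6 = 7.8501 A, so P_out = 232.36 × 7.8501 = 1824.1 W.
All ideal ⇒ P_in = P_out, so I_supply = 1824.1/480 = 3.80 A.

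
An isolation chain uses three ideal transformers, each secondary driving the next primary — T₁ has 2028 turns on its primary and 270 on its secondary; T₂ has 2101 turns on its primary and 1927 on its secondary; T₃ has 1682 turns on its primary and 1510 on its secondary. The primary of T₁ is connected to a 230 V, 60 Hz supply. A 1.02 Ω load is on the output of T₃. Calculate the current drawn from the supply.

I_supply ≈ 2.71 A

After T₁: V = 230.00 × 270/2028 = 30.621 V.
After T₂: V = 30.621 × 1927/2101 = 28.085 V.
After T₃: V = 28.085 × 1510/1682 = 25.213 V.
I_load = 25.213/1.02 = 24.719 A, so P_out = 25.213 × 24.719 = 623.25 W.
All ideal ⇒ P_in = P_out, so I_supply = 623.25/230 = 2.71 A.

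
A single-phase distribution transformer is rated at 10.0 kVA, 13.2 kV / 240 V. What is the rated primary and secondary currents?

I_p = S/V_p = 10000/13200 = 0.758 A.
I_s = S/V_s = 10000/240 = 41.7 A.

I_p ≈ 0.758 A, I_s ≈ 41.7 A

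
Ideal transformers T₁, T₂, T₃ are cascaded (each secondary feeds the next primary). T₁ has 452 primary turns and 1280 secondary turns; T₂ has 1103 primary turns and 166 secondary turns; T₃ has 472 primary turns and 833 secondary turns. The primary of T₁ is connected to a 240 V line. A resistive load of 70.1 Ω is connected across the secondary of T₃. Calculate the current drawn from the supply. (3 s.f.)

I_supply ≈ 1.94 A

Secondary of T₁: V = 240.00 × 1280/452 = 679.65 V.
Secondary of T₂: V = 679.65 × 166/1103 = 102.29 V.
Secondary of T₃: V = 102.29 × 833/472 = 180.52 V.
I_load = 180.52/70.1 = 2.5751 A, so P_out = 180.52 × 2.5751 = 464.86 W.
All ideal ⇒ P_in = P_out, so I_supply = 464.86/240 = 1.94 A.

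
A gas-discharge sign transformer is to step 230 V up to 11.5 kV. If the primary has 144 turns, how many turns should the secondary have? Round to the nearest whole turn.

N_s/N_p = V_s/V_p, so N_s = 144 × 11500/230 = 7200.0 ≈ 7200 turns.

N_s = 7200 turns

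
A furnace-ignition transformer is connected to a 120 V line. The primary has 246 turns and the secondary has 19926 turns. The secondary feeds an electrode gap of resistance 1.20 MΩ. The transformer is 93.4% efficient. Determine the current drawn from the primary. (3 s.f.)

V_s = 120 × 19926/246 = 9720.0 V.
I_s = V_s/R = 9720.0/(1.20×10^6) = 0.0081000 A.
P_out = V_s I_s = 9720.0 × 0.0081000 = 78.732 W.
P_in = P_out/η = 78.732/0.934 = 84.296 W.
I_p = P_in/V_p = 84.296/120 = 0.702 A.

I_p ≈ 0.702 A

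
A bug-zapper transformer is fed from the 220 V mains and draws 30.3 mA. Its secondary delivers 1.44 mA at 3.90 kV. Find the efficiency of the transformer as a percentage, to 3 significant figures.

η ≈ 84.2%

P_in = 220 × 0.0303 = 6.66600 W.
P_out = 3900 × 0.00144 = 5.61600 W.
η = P_out/P_in = 5.61600/6.66600 = 0.842.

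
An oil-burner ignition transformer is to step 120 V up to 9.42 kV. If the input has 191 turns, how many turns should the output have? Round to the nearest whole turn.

N_out/N_in = V_out/V_in, so N_out = 191 × 9420/120 = 14993.5 ≈ 14994 turns.

N_out = 14994 turns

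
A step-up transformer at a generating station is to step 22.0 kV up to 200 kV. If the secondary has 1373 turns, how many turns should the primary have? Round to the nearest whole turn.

N_p/N_s = V_p/V_s, so N_p = 1373 × 22000/200000 = 151.0 ≈ 151 turns.

N_p = 151 turns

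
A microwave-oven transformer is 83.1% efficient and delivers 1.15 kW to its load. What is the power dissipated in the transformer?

P_loss ≈ 234 W

P_in = P_out/η = 1150/0.831 = 1383.87 W.
P_loss = P_in − P_out = 1383.87 − 1150 = 234 W.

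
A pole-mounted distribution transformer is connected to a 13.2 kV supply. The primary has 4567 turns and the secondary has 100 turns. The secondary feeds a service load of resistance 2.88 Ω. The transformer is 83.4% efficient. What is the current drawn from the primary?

I_p ≈ 2.63 A

V_s = 13200 × 100/4567 = 289.03 V.
I_s = V_s/R = 289.03/2.88 = 100.36 A.
P_out = V_s I_s = 289.03 × 100.36 = 29006 W.
P_in = P_out/η = 29006/0.834 = 34780 W.
I_p = P_in/V_p = 34780/13200 = 2.63 A.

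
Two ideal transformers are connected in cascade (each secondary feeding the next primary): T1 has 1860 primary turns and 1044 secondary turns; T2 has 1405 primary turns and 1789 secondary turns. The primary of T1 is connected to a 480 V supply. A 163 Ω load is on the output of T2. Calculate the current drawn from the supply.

I_supply ≈ 1.50 A

Secondary of T1: V = 480.00 × 1044/1860 = 269.42 V.
Secondary of T2: V = 269.42 × 1789/1405 = 343.05 V.
I_load = 343.05/163 = 2.1046 A, so P_out = 343.05 × 2.1046 = 722.00 W.
All ideal ⇒ P_in = P_out, so I_supply = 722.00/480 = 1.50 A.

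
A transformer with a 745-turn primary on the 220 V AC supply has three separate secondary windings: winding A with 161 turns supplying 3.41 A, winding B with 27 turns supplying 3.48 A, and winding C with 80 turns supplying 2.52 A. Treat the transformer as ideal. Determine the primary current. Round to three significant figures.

I_p ≈ 1.13 A

V_A = 220 × 161/745 = 47.544 V; V_B = 220 × 27/745 = 7.9732 V; V_C = 220 × 80/745 = 23.624 V.
P_out = V_A I_A + V_B I_B + V_C I_C = 47.544×3.41 + 7.9732×3.48 + 23.624×2.52 = 162.12 + 27.747 + 59.533 = 249.40 W.
Ideal ⇒ P_in = P_out, so I_p = P_out/V_p = 249.40/220 = 1.13 A.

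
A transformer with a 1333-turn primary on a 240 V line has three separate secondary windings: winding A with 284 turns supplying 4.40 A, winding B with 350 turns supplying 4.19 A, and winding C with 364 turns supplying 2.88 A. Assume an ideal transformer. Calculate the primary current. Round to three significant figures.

I_p ≈ 2.82 A

V_A = 240 × 284/1333 = 51.133 V; V_B = 240 × 350/1333 = 63.016 V; V_C = 240 × 364/1333 = 65.536 V.
P_out = V_A I_A + V_B I_B + V_C I_C = 51.133×4.40 + 63.016×4.19 + 65.536×2.88 = 224.98 + 264.04 + 188.74 = 677.77 W.
Ideal ⇒ P_in = P_out, so I_p = P_out/V_p = 677.77/240 = 2.82 A.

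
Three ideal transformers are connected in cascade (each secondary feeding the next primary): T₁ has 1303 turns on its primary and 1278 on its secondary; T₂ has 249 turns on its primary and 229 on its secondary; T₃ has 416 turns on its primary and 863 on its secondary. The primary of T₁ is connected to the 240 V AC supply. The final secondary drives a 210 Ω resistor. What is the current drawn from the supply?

Secondary of T₁: V = 240.00 × 1278/1303 = 235.40 V.
Secondary of T₂: V = 235.40 × 229/249 = 216.49 V.
Secondary of T₃: V = 216.49 × 863/416 = 449.11 V.
I_load = 449.11/210 = 2.1386 A, so P_out = 449.11 × 2.1386 = 960.47 W.
All ideal ⇒ P_in = P_out, so I_supply = 960.47/240 = 4.00 A.

I_supply ≈ 4.00 A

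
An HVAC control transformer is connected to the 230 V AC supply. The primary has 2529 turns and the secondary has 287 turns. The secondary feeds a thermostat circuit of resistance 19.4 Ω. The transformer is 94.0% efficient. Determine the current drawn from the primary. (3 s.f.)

I_p ≈ 0.162 A

V_s = 230 × 287/2529 = 26.101 V.
I_s = V_s/R = 26.101/19.4 = 1.3454 A.
P_out = V_s I_s = 26.101 × 1.3454 = 35.117 W.
P_in = P_out/η = 35.117/0.940 = 37.359 W.
I_p = P_in/V_p = 37.359/230 = 0.162 A.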